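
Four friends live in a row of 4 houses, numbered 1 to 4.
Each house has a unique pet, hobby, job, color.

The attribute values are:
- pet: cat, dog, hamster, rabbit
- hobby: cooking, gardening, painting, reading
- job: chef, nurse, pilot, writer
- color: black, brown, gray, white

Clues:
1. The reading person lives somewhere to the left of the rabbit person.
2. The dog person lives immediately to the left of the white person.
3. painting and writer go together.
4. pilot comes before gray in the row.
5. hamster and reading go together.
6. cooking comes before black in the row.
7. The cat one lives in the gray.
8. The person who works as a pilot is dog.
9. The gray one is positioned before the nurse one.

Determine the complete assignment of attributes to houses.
Solution:

House | Pet | Hobby | Job | Color
---------------------------------
  1   | dog | cooking | pilot | brown
  2   | hamster | reading | chef | white
  3   | cat | painting | writer | gray
  4   | rabbit | gardening | nurse | black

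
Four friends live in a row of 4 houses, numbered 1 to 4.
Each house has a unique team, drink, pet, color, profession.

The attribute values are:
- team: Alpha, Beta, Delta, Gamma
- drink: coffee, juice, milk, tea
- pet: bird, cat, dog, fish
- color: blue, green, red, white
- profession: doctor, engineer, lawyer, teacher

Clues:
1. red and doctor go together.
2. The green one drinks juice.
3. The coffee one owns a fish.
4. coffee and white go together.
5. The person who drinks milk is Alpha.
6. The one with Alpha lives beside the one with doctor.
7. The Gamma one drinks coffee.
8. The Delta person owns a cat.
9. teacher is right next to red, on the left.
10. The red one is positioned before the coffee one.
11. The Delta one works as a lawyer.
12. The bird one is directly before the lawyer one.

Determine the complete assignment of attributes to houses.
Solution:

House | Team | Drink | Pet | Color | Profession
-----------------------------------------------
  1   | Alpha | milk | dog | blue | teacher
  2   | Beta | tea | bird | red | doctor
  3   | Delta | juice | cat | green | lawyer
  4   | Gamma | coffee | fish | white | engineer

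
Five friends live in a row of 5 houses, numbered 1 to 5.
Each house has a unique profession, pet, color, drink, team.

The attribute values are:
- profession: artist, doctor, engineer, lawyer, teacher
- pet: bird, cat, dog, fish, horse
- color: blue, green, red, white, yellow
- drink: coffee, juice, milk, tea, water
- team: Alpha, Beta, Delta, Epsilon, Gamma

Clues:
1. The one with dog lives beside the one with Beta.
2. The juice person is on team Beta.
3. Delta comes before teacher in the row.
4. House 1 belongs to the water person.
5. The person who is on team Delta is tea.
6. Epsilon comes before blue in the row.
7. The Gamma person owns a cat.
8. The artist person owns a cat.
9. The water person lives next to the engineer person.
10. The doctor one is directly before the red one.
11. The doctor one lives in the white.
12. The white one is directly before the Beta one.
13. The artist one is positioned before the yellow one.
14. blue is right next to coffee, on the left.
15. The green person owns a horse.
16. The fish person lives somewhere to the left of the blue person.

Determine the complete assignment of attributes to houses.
Solution:

House | Profession | Pet | Color | Drink | Team
-----------------------------------------------
  1   | doctor | dog | white | water | Epsilon
  2   | engineer | fish | red | juice | Beta
  3   | lawyer | horse | green | tea | Delta
  4   | artist | cat | blue | milk | Gamma
  5   | teacher | bird | yellow | coffee | Alpha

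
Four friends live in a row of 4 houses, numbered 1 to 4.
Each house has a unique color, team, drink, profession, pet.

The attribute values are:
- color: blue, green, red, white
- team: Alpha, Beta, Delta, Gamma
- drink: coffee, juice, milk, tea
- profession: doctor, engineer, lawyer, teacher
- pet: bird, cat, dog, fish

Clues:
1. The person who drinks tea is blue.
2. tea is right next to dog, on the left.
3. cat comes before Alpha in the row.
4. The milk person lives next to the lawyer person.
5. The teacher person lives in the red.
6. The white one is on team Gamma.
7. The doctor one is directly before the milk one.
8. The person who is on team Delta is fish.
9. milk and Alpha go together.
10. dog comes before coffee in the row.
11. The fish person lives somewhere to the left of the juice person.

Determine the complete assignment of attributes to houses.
Solution:

House | Color | Team | Drink | Profession | Pet
-----------------------------------------------
  1   | blue | Beta | tea | doctor | cat
  2   | red | Alpha | milk | teacher | dog
  3   | green | Delta | coffee | lawyer | fish
  4   | white | Gamma | juice | engineer | bird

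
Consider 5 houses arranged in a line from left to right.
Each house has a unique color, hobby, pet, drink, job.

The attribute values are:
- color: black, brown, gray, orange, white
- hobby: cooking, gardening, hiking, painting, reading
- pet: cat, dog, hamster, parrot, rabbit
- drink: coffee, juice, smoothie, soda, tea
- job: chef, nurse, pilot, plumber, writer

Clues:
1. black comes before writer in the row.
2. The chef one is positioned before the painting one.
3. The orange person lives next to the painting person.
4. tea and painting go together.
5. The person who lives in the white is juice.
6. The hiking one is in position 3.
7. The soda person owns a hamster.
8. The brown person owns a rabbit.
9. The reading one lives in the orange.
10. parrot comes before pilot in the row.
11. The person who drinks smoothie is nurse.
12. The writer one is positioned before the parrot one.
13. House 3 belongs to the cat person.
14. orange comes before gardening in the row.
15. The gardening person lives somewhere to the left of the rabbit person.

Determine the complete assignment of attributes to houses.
Solution:

House | Color | Hobby | Pet | Drink | Job
-----------------------------------------
  1   | orange | reading | hamster | soda | chef
  2   | black | painting | dog | tea | plumber
  3   | white | hiking | cat | juice | writer
  4   | gray | gardening | parrot | smoothie | nurse
  5   | brown | cooking | rabbit | coffee | pilot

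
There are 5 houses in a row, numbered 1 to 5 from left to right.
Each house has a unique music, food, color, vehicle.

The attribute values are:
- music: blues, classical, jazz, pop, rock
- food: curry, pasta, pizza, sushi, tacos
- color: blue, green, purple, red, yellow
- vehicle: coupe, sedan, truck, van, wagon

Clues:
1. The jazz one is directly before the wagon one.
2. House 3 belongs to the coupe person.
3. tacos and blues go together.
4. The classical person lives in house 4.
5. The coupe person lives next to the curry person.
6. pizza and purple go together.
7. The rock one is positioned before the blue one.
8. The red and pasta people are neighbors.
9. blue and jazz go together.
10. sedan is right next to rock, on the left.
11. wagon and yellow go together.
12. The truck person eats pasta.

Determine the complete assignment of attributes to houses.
Solution:

House | Music | Food | Color | Vehicle
--------------------------------------
  1   | blues | tacos | red | sedan
  2   | rock | pasta | green | truck
  3   | jazz | sushi | blue | coupe
  4   | classical | curry | yellow | wagon
  5   | pop | pizza | purple | van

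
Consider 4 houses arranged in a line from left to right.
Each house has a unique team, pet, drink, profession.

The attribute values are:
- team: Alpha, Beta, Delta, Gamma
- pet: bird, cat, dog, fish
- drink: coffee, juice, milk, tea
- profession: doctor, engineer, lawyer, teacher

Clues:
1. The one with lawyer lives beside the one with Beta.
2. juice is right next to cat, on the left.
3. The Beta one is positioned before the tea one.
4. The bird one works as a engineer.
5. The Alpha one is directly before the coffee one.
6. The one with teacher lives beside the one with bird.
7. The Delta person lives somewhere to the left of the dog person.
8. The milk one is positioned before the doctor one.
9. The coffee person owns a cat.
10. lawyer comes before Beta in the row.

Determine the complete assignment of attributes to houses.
Solution:

House | Team | Pet | Drink | Profession
---------------------------------------
  1   | Alpha | fish | juice | lawyer
  2   | Beta | cat | coffee | teacher
  3   | Delta | bird | milk | engineer
  4   | Gamma | dog | tea | doctor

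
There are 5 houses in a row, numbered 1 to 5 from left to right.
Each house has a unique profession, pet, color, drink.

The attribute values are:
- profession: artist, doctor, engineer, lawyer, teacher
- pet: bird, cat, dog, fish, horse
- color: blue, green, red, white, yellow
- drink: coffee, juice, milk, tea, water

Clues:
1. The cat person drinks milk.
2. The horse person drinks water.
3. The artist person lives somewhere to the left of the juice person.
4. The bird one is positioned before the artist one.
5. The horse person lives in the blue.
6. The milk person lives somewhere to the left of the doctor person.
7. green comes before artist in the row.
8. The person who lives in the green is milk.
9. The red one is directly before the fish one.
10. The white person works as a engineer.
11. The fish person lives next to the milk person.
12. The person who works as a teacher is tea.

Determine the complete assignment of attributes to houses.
Solution:

House | Profession | Pet | Color | Drink
----------------------------------------
  1   | teacher | bird | red | tea
  2   | engineer | fish | white | coffee
  3   | lawyer | cat | green | milk
  4   | artist | horse | blue | water
  5   | doctor | dog | yellow | juice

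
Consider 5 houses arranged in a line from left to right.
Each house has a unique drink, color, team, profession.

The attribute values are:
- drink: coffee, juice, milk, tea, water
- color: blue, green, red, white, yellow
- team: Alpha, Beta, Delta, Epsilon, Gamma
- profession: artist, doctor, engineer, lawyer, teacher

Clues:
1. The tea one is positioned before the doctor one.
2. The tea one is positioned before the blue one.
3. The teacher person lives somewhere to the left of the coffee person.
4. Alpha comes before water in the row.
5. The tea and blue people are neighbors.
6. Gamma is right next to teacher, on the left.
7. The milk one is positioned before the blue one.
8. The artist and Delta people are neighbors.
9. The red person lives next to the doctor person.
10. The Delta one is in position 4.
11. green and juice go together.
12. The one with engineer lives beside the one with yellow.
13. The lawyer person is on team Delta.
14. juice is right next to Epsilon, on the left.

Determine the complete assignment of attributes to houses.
Solution:

House | Drink | Color | Team | Profession
-----------------------------------------
  1   | juice | green | Gamma | engineer
  2   | milk | yellow | Epsilon | teacher
  3   | coffee | white | Alpha | artist
  4   | tea | red | Delta | lawyer
  5   | water | blue | Beta | doctor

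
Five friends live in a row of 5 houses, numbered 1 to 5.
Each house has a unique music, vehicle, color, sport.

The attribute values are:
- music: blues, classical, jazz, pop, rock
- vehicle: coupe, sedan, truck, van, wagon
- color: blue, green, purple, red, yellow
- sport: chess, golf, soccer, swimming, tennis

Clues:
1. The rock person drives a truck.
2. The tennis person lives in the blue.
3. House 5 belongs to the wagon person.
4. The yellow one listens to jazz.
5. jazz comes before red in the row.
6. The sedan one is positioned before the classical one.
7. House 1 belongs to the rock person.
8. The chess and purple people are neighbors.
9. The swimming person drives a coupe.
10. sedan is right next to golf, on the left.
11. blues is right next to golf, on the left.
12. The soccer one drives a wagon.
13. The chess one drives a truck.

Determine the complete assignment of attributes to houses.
Solution:

House | Music | Vehicle | Color | Sport
---------------------------------------
  1   | rock | truck | green | chess
  2   | pop | coupe | purple | swimming
  3   | blues | sedan | blue | tennis
  4   | jazz | van | yellow | golf
  5   | classical | wagon | red | soccer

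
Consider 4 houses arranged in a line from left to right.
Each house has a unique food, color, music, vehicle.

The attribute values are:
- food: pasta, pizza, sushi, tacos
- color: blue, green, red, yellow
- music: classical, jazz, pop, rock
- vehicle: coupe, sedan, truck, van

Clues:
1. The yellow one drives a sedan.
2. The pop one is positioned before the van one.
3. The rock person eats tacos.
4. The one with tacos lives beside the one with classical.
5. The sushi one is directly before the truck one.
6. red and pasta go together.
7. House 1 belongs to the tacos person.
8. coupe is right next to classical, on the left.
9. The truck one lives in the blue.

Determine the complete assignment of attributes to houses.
Solution:

House | Food | Color | Music | Vehicle
--------------------------------------
  1   | tacos | green | rock | coupe
  2   | sushi | yellow | classical | sedan
  3   | pizza | blue | pop | truck
  4   | pasta | red | jazz | van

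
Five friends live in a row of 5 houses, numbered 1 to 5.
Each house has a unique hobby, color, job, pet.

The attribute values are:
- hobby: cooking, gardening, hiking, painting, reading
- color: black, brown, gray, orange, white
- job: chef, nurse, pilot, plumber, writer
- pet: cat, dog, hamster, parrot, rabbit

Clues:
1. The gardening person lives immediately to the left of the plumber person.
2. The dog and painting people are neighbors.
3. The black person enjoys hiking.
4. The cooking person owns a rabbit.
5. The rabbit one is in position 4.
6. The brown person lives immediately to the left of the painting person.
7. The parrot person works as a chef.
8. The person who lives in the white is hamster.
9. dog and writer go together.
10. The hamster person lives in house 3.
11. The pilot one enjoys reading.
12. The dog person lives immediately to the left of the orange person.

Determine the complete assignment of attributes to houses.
Solution:

House | Hobby | Color | Job | Pet
---------------------------------
  1   | gardening | brown | writer | dog
  2   | painting | orange | plumber | cat
  3   | reading | white | pilot | hamster
  4   | cooking | gray | nurse | rabbit
  5   | hiking | black | chef | parrot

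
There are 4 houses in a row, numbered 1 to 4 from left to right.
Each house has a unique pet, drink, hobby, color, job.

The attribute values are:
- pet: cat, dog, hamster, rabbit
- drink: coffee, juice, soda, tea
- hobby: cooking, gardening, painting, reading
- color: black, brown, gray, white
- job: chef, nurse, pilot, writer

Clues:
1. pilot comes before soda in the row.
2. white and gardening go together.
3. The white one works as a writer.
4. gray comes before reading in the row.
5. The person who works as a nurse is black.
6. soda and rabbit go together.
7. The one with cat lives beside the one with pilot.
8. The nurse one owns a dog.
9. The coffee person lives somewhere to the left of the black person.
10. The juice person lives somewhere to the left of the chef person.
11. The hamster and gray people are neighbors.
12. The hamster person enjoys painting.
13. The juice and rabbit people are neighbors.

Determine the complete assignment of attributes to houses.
Solution:

House | Pet | Drink | Hobby | Color | Job
-----------------------------------------
  1   | cat | coffee | gardening | white | writer
  2   | hamster | juice | painting | brown | pilot
  3   | rabbit | soda | cooking | gray | chef
  4   | dog | tea | reading | black | nurse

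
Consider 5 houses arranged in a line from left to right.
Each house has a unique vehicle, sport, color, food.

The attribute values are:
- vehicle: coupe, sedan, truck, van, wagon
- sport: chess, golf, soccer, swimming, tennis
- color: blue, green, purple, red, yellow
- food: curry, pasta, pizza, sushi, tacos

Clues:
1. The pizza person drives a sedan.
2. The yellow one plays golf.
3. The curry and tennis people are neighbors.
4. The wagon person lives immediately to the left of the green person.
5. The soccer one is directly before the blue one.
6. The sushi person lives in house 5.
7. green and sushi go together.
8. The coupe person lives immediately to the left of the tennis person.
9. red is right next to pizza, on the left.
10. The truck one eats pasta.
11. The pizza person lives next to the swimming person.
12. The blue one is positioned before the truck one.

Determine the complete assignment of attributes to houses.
Solution:

House | Vehicle | Sport | Color | Food
--------------------------------------
  1   | coupe | soccer | red | curry
  2   | sedan | tennis | blue | pizza
  3   | truck | swimming | purple | pasta
  4   | wagon | golf | yellow | tacos
  5   | van | chess | green | sushi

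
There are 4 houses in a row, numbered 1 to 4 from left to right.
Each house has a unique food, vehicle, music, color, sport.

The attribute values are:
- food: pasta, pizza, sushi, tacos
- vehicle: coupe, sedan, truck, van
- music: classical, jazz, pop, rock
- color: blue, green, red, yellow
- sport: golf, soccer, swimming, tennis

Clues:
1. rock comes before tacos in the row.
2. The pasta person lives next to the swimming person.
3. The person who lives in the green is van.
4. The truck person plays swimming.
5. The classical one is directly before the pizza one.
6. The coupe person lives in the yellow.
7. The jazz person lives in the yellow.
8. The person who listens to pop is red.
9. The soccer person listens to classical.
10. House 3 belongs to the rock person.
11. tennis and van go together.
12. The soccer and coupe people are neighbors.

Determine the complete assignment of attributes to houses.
Solution:

House | Food | Vehicle | Music | Color | Sport
----------------------------------------------
  1   | sushi | sedan | classical | blue | soccer
  2   | pizza | coupe | jazz | yellow | golf
  3   | pasta | van | rock | green | tennis
  4   | tacos | truck | pop | red | swimming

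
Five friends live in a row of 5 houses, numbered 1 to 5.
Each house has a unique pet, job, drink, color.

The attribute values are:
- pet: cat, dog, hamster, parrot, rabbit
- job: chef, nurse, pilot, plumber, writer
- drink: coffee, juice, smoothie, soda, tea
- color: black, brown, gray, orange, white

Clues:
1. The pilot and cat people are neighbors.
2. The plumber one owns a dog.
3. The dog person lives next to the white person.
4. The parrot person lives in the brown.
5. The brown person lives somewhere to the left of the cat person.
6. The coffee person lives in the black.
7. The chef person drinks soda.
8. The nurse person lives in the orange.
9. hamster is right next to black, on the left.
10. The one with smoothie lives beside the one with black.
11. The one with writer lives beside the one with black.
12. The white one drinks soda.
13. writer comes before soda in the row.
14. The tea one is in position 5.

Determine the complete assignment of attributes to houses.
Solution:

House | Pet | Job | Drink | Color
---------------------------------
  1   | hamster | writer | smoothie | gray
  2   | dog | plumber | coffee | black
  3   | rabbit | chef | soda | white
  4   | parrot | pilot | juice | brown
  5   | cat | nurse | tea | orange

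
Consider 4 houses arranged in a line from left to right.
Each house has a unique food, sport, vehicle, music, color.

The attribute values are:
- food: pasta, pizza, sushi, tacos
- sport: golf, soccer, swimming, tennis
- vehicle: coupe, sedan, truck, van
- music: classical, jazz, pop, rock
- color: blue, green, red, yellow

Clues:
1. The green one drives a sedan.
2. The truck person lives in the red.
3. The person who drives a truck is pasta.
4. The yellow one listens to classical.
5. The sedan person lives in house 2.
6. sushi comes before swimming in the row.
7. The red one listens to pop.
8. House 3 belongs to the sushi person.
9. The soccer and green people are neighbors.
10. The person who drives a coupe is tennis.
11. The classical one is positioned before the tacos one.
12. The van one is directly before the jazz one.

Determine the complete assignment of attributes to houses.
Solution:

House | Food | Sport | Vehicle | Music | Color
----------------------------------------------
  1   | pizza | soccer | van | classical | yellow
  2   | tacos | golf | sedan | jazz | green
  3   | sushi | tennis | coupe | rock | blue
  4   | pasta | swimming | truck | pop | red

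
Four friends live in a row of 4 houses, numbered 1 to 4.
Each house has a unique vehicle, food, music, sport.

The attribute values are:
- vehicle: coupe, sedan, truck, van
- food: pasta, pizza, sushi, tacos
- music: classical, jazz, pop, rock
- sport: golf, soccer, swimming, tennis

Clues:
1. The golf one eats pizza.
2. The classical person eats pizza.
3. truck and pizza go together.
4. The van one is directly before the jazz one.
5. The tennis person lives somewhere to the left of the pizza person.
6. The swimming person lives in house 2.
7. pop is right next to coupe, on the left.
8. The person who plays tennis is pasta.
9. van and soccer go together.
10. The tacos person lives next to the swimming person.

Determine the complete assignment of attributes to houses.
Solution:

House | Vehicle | Food | Music | Sport
--------------------------------------
  1   | van | tacos | pop | soccer
  2   | coupe | sushi | jazz | swimming
  3   | sedan | pasta | rock | tennis
  4   | truck | pizza | classical | golf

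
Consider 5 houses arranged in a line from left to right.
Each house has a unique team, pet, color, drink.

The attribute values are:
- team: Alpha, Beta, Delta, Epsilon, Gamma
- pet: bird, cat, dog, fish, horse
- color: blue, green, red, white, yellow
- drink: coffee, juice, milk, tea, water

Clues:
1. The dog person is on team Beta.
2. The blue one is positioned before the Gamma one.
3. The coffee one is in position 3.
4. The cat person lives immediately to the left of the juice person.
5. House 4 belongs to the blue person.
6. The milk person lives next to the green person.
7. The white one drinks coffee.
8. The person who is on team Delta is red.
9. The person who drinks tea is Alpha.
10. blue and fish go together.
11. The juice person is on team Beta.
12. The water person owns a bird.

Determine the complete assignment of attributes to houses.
Solution:

House | Team | Pet | Color | Drink
----------------------------------
  1   | Delta | cat | red | milk
  2   | Beta | dog | green | juice
  3   | Epsilon | horse | white | coffee
  4   | Alpha | fish | blue | tea
  5   | Gamma | bird | yellow | water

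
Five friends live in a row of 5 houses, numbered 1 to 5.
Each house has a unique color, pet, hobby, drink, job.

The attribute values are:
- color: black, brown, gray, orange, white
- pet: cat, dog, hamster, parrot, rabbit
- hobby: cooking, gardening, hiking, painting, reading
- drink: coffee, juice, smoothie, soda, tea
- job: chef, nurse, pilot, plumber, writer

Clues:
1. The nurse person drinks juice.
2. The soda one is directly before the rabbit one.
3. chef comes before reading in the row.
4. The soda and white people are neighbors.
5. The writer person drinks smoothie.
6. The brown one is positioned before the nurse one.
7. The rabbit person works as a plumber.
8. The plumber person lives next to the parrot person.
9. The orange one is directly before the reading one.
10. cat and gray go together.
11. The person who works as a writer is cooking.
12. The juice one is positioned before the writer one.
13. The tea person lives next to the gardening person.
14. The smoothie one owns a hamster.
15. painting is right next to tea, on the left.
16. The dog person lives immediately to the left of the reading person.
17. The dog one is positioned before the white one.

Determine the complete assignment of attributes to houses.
Solution:

House | Color | Pet | Hobby | Drink | Job
-----------------------------------------
  1   | orange | dog | painting | soda | chef
  2   | white | rabbit | reading | tea | plumber
  3   | brown | parrot | gardening | coffee | pilot
  4   | gray | cat | hiking | juice | nurse
  5   | black | hamster | cooking | smoothie | writer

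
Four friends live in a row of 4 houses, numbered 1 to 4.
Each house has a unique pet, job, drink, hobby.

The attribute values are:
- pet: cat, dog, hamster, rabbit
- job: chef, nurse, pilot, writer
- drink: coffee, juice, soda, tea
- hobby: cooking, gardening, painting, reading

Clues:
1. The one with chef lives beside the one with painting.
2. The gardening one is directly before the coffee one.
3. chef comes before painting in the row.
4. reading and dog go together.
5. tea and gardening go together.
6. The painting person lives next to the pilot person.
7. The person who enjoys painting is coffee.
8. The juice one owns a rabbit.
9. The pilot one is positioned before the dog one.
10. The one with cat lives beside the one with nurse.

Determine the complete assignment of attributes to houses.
Solution:

House | Pet | Job | Drink | Hobby
---------------------------------
  1   | cat | chef | tea | gardening
  2   | hamster | nurse | coffee | painting
  3   | rabbit | pilot | juice | cooking
  4   | dog | writer | soda | reading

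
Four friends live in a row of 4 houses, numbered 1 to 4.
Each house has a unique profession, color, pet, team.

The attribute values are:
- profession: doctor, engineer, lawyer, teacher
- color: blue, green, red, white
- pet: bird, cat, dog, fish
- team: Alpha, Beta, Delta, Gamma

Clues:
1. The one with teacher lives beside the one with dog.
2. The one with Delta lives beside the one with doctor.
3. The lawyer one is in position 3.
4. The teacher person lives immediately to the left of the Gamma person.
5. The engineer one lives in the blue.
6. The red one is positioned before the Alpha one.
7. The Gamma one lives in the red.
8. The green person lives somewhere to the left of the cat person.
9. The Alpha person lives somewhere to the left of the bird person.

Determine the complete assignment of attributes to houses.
Solution:

House | Profession | Color | Pet | Team
---------------------------------------
  1   | teacher | green | fish | Delta
  2   | doctor | red | dog | Gamma
  3   | lawyer | white | cat | Alpha
  4   | engineer | blue | bird | Beta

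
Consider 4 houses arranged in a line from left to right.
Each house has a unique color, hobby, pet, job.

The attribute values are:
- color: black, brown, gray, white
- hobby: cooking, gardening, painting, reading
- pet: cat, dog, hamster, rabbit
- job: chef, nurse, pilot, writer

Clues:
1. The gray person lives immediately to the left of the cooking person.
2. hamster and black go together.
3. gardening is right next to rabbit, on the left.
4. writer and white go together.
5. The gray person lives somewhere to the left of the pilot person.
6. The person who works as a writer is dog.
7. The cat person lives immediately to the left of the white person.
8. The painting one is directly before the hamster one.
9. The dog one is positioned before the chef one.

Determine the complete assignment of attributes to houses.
Solution:

House | Color | Hobby | Pet | Job
---------------------------------
  1   | brown | reading | cat | nurse
  2   | white | gardening | dog | writer
  3   | gray | painting | rabbit | chef
  4   | black | cooking | hamster | pilot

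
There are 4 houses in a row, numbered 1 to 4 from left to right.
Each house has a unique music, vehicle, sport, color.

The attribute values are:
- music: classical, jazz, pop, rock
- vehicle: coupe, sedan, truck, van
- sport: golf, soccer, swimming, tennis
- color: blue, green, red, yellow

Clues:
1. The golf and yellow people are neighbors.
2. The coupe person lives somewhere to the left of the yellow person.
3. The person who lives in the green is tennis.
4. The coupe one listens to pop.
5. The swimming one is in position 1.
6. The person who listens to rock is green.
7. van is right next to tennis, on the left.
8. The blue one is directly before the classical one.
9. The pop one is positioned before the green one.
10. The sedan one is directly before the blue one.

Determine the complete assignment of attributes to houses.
Solution:

House | Music | Vehicle | Sport | Color
---------------------------------------
  1   | jazz | sedan | swimming | red
  2   | pop | coupe | golf | blue
  3   | classical | van | soccer | yellow
  4   | rock | truck | tennis | green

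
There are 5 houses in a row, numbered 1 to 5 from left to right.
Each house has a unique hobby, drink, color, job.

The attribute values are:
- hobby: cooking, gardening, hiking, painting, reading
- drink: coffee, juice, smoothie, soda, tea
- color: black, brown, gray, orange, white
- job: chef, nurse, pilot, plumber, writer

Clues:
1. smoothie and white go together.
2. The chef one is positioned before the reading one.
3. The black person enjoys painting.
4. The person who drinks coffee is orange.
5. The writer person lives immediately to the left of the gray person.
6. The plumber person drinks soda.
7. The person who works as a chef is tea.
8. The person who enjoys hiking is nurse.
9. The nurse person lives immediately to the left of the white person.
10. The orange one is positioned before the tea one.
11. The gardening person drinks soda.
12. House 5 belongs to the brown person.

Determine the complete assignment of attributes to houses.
Solution:

House | Hobby | Drink | Color | Job
-----------------------------------
  1   | hiking | coffee | orange | nurse
  2   | cooking | smoothie | white | writer
  3   | gardening | soda | gray | plumber
  4   | painting | tea | black | chef
  5   | reading | juice | brown | pilot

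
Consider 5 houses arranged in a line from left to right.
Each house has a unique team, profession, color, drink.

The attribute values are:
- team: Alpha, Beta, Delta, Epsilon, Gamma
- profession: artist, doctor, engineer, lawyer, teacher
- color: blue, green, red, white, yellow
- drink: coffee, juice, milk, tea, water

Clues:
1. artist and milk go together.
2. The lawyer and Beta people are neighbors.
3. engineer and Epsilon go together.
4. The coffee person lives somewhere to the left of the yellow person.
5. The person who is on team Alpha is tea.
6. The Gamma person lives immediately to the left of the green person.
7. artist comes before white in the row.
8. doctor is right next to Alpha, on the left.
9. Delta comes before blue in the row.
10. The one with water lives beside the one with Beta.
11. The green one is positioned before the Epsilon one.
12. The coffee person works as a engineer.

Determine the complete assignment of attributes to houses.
Solution:

House | Team | Profession | Color | Drink
-----------------------------------------
  1   | Gamma | lawyer | red | water
  2   | Beta | artist | green | milk
  3   | Epsilon | engineer | white | coffee
  4   | Delta | doctor | yellow | juice
  5   | Alpha | teacher | blue | tea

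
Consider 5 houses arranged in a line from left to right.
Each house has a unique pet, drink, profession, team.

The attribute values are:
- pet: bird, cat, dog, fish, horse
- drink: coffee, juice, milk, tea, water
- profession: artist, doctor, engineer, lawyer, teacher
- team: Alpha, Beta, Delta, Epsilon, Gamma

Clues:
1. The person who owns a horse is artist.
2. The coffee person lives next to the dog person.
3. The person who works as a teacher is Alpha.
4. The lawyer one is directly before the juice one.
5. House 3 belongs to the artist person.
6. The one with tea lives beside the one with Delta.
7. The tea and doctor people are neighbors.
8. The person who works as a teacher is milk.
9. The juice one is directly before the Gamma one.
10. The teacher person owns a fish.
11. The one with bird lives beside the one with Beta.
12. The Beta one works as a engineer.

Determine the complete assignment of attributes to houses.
Solution:

House | Pet | Drink | Profession | Team
---------------------------------------
  1   | bird | coffee | lawyer | Epsilon
  2   | dog | juice | engineer | Beta
  3   | horse | tea | artist | Gamma
  4   | cat | water | doctor | Delta
  5   | fish | milk | teacher | Alpha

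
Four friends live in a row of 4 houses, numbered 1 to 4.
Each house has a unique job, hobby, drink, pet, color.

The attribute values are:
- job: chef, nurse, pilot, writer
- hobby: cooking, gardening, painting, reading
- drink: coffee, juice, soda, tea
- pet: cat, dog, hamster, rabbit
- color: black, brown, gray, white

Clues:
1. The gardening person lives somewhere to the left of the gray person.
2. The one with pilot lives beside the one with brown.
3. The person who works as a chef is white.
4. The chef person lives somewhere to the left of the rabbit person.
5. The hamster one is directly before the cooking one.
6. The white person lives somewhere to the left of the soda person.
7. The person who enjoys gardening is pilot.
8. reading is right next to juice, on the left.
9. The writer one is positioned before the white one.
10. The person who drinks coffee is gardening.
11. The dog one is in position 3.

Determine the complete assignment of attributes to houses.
Solution:

House | Job | Hobby | Drink | Pet | Color
-----------------------------------------
  1   | pilot | gardening | coffee | cat | black
  2   | writer | reading | tea | hamster | brown
  3   | chef | cooking | juice | dog | white
  4   | nurse | painting | soda | rabbit | gray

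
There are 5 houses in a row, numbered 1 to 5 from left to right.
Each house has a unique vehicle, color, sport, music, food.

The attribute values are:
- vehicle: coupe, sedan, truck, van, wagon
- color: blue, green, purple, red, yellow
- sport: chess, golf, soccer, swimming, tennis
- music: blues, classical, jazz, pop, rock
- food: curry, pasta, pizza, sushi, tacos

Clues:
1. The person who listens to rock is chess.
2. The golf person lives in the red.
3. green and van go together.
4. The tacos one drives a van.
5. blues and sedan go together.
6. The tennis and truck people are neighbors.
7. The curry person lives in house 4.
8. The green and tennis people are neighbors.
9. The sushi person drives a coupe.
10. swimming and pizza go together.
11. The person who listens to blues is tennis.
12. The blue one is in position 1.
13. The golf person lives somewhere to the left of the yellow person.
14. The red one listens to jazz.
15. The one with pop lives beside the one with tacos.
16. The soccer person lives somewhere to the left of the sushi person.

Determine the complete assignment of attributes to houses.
Solution:

House | Vehicle | Color | Sport | Music | Food
----------------------------------------------
  1   | wagon | blue | swimming | pop | pizza
  2   | van | green | soccer | classical | tacos
  3   | sedan | purple | tennis | blues | pasta
  4   | truck | red | golf | jazz | curry
  5   | coupe | yellow | chess | rock | sushi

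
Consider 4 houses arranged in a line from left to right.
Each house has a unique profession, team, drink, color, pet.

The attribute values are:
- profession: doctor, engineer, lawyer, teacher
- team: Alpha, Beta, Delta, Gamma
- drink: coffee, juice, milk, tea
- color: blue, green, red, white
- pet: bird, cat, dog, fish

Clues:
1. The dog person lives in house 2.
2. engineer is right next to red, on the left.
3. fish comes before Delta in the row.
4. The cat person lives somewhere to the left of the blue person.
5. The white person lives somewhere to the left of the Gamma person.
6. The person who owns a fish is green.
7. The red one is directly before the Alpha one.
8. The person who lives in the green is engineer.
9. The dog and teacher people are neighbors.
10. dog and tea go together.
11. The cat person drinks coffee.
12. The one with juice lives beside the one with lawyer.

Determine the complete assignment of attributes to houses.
Solution:

House | Profession | Team | Drink | Color | Pet
-----------------------------------------------
  1   | engineer | Beta | juice | green | fish
  2   | lawyer | Delta | tea | red | dog
  3   | teacher | Alpha | coffee | white | cat
  4   | doctor | Gamma | milk | blue | bird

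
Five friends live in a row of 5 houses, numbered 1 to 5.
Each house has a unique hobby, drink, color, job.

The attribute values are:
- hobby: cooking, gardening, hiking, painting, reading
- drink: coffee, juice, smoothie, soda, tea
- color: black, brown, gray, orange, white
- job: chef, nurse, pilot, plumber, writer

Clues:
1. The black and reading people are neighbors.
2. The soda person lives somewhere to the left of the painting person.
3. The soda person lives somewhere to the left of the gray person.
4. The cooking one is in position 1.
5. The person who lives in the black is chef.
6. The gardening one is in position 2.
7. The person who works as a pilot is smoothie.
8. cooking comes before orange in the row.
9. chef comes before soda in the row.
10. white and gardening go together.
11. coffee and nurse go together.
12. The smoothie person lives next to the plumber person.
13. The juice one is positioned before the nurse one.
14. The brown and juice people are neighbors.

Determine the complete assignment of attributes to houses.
Solution:

House | Hobby | Drink | Color | Job
-----------------------------------
  1   | cooking | smoothie | brown | pilot
  2   | gardening | juice | white | plumber
  3   | hiking | tea | black | chef
  4   | reading | soda | orange | writer
  5   | painting | coffee | gray | nurse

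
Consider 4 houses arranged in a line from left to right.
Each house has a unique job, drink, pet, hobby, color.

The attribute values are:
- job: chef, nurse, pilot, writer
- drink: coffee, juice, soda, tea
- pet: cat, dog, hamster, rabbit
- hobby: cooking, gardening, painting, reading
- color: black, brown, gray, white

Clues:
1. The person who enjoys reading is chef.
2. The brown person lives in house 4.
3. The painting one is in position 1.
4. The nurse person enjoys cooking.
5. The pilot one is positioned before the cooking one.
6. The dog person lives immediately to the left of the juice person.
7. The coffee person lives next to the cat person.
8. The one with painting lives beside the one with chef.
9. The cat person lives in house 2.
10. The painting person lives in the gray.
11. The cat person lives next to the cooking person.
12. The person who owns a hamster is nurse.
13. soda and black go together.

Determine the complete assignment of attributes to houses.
Solution:

House | Job | Drink | Pet | Hobby | Color
-----------------------------------------
  1   | pilot | coffee | dog | painting | gray
  2   | chef | juice | cat | reading | white
  3   | nurse | soda | hamster | cooking | black
  4   | writer | tea | rabbit | gardening | brown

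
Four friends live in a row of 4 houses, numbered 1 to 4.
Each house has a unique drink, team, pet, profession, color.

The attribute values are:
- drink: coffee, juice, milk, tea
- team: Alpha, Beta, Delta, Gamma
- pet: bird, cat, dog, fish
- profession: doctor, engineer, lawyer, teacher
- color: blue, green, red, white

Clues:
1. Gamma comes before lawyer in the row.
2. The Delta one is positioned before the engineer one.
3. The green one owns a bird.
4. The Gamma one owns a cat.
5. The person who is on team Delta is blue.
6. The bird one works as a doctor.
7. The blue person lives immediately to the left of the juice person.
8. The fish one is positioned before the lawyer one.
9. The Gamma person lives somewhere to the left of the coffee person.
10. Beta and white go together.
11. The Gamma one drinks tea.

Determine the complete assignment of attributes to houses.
Solution:

House | Drink | Team | Pet | Profession | Color
-----------------------------------------------
  1   | milk | Delta | fish | teacher | blue
  2   | juice | Alpha | bird | doctor | green
  3   | tea | Gamma | cat | engineer | red
  4   | coffee | Beta | dog | lawyer | white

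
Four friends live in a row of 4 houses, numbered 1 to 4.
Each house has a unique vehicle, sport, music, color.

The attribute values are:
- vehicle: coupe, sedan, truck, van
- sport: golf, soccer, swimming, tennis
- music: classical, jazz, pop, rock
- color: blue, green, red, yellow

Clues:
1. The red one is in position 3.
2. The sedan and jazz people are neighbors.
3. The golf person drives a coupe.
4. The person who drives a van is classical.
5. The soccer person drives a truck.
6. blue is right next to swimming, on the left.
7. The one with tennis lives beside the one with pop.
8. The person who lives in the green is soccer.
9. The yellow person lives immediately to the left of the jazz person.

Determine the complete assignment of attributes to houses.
Solution:

House | Vehicle | Sport | Music | Color
---------------------------------------
  1   | van | tennis | classical | blue
  2   | sedan | swimming | pop | yellow
  3   | coupe | golf | jazz | red
  4   | truck | soccer | rock | green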